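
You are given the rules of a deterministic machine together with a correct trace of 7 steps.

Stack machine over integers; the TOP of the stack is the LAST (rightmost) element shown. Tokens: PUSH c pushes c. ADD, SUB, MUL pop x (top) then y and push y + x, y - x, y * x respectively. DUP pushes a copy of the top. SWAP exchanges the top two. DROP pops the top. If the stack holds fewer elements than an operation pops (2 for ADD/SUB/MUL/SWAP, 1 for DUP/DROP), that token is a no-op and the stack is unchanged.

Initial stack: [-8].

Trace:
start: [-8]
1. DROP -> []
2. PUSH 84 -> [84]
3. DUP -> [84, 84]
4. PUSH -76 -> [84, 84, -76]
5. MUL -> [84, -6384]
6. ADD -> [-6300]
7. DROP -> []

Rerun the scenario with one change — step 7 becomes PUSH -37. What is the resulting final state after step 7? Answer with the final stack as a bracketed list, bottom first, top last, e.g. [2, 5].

(re-executing from step 7 with the substitution; state before step 7: [-6300])
7. PUSH -37 -> [-6300, -37]

[-6300, -37]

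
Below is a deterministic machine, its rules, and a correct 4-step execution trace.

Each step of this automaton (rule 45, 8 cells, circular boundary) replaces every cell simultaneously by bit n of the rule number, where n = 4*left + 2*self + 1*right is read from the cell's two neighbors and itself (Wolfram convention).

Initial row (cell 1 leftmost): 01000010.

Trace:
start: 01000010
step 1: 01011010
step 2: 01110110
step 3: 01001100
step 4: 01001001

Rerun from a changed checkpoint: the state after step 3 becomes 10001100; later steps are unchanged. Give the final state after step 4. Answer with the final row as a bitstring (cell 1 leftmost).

state after step 3 := 10001100
step 4: 10101000

10101000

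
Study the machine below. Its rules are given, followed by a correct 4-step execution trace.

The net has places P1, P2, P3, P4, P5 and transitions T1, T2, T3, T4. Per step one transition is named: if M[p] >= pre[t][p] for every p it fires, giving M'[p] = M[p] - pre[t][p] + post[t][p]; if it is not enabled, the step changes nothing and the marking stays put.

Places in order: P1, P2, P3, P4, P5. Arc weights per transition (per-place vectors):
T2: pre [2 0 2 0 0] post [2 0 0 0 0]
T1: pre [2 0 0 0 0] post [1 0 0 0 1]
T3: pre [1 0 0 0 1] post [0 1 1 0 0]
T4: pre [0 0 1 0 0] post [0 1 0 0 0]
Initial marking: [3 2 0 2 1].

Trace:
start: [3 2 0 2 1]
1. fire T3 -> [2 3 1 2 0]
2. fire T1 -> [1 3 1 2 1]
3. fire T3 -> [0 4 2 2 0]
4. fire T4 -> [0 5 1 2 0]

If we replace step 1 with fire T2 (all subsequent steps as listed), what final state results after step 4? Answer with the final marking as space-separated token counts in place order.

(re-executing from step 1 with the substitution; state before step 1: [3 2 0 2 1])
1. fire T2 -> [3 2 0 2 1]
2. fire T1 -> [2 2 0 2 2]
3. fire T3 -> [1 3 1 2 1]
4. fire T4 -> [1 4 0 2 1]

1 4 0 2 1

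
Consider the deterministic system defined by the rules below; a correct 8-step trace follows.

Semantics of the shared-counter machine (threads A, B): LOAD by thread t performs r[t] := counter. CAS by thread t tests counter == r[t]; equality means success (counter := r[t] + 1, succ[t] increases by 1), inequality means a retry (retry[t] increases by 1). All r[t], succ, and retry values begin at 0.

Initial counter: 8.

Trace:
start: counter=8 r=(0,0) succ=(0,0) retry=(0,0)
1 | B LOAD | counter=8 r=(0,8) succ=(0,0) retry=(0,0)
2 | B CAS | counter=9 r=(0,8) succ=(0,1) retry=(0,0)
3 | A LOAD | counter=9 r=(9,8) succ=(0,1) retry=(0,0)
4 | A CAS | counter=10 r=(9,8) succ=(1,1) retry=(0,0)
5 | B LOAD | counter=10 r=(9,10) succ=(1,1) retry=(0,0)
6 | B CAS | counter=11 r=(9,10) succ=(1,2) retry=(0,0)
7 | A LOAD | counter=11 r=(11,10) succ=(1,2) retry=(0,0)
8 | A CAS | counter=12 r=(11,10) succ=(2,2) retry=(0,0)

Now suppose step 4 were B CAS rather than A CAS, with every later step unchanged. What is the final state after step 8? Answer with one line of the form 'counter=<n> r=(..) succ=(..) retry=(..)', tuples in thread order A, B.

counter=11 r=(10,9) succ=(1,2) retry=(0,1)

(re-executing from step 4 with the substitution; state before step 4: counter=9 r=(9,8) succ=(0,1) retry=(0,0))
4 | B CAS | counter=9 r=(9,8) succ=(0,1) retry=(0,1)
5 | B LOAD | counter=9 r=(9,9) succ=(0,1) retry=(0,1)
6 | B CAS | counter=10 r=(9,9) succ=(0,2) retry=(0,1)
7 | A LOAD | counter=10 r=(10,9) succ=(0,2) retry=(0,1)
8 | A CAS | counter=11 r=(10,9) succ=(1,2) retry=(0,1)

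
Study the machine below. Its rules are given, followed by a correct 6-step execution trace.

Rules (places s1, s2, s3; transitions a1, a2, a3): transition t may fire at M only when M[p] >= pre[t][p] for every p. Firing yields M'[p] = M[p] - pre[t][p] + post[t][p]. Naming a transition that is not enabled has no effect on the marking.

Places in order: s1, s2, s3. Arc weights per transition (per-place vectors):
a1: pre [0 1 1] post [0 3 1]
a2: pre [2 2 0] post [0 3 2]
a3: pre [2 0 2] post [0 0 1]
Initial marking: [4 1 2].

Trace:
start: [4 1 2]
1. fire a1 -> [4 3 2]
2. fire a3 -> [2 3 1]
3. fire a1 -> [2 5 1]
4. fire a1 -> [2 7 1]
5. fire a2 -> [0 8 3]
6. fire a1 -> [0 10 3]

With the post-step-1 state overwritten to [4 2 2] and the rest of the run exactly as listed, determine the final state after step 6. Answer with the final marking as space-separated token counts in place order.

0 9 3

state after step 1 := [4 2 2]
2. fire a3 -> [2 2 1]
3. fire a1 -> [2 4 1]
4. fire a1 -> [2 6 1]
5. fire a2 -> [0 7 3]
6. fire a1 -> [0 9 3]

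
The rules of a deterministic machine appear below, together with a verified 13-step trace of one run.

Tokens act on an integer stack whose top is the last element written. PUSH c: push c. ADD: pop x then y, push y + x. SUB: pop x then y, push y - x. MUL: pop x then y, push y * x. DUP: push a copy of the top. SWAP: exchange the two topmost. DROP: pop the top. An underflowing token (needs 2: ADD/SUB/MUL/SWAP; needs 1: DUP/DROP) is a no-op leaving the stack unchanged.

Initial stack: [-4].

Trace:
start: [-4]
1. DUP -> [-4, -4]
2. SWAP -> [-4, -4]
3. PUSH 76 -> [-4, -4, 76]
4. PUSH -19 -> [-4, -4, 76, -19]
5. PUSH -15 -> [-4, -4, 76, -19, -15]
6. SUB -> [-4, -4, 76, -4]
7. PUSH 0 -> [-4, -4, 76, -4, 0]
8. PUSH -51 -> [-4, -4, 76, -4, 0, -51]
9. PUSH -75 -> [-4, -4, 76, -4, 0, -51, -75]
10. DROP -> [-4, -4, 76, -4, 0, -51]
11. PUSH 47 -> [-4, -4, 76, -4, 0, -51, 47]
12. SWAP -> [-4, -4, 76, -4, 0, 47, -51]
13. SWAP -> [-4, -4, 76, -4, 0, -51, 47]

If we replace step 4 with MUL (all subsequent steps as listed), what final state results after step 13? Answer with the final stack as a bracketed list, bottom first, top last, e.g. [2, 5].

(re-executing from step 4 with the substitution; state before step 4: [-4, -4, 76])
4. MUL -> [-4, -304]
5. PUSH -15 -> [-4, -304, -15]
6. SUB -> [-4, -289]
7. PUSH 0 -> [-4, -289, 0]
8. PUSH -51 -> [-4, -289, 0, -51]
9. PUSH -75 -> [-4, -289, 0, -51, -75]
10. DROP -> [-4, -289, 0, -51]
11. PUSH 47 -> [-4, -289, 0, -51, 47]
12. SWAP -> [-4, -289, 0, 47, -51]
13. SWAP -> [-4, -289, 0, -51, 47]

[-4, -289, 0, -51, 47]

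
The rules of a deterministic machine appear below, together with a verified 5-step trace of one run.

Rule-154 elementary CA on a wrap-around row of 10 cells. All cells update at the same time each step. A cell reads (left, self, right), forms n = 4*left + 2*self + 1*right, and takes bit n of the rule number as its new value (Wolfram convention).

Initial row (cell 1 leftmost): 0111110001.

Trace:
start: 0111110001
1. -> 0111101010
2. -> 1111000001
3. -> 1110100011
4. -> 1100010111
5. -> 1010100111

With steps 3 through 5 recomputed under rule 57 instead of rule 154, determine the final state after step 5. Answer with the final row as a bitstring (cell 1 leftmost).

(re-executing steps 3..5 under rule 57; state before step 3: 1111000001)
3. -> 0000111101
4. -> 1110100010
5. -> 1001011001

1001011001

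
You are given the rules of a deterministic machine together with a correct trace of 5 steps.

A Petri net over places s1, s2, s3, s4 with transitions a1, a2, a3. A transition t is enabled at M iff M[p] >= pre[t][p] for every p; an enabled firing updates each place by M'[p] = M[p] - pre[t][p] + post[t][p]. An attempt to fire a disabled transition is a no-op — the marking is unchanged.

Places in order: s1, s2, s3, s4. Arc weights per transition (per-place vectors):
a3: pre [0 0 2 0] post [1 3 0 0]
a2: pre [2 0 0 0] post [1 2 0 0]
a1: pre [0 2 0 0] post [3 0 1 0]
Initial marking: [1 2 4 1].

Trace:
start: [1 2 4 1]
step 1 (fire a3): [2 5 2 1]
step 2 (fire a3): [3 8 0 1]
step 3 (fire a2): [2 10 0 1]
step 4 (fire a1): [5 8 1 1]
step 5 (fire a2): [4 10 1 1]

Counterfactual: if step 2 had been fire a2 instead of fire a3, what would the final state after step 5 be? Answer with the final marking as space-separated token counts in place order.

(re-executing from step 2 with the substitution; state before step 2: [2 5 2 1])
step 2 (fire a2): [1 7 2 1]
step 3 (fire a2): [1 7 2 1]
step 4 (fire a1): [4 5 3 1]
step 5 (fire a2): [3 7 3 1]

3 7 3 1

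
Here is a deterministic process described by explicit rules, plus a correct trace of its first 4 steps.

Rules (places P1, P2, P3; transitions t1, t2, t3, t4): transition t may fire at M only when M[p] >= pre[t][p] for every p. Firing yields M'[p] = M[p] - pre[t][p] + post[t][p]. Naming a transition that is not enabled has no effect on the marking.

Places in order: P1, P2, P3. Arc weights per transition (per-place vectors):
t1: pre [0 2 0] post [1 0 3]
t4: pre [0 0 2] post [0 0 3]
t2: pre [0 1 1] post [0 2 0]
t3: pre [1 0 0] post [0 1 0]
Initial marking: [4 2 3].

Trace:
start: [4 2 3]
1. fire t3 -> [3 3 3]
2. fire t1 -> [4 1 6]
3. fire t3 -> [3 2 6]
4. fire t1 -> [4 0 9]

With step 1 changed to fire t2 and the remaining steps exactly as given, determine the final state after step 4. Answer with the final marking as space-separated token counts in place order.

5 0 8

(re-executing from step 1 with the substitution; state before step 1: [4 2 3])
1. fire t2 -> [4 3 2]
2. fire t1 -> [5 1 5]
3. fire t3 -> [4 2 5]
4. fire t1 -> [5 0 8]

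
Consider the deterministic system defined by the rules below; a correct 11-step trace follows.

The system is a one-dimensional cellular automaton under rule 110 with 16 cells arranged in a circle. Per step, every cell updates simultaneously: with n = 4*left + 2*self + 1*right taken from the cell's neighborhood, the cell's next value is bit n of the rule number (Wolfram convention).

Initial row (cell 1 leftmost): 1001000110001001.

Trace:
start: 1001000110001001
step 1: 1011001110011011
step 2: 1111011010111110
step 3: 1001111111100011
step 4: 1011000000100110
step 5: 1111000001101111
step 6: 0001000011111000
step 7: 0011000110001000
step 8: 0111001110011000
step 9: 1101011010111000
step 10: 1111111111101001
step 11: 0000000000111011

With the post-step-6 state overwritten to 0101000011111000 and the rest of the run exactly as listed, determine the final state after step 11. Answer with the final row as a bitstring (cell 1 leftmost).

1000000000111011

state after step 6 := 0101000011111000
step 7: 1111000110001000
step 8: 1001001110011001
step 9: 1011011010111011
step 10: 1111111111101110
step 11: 1000000000111011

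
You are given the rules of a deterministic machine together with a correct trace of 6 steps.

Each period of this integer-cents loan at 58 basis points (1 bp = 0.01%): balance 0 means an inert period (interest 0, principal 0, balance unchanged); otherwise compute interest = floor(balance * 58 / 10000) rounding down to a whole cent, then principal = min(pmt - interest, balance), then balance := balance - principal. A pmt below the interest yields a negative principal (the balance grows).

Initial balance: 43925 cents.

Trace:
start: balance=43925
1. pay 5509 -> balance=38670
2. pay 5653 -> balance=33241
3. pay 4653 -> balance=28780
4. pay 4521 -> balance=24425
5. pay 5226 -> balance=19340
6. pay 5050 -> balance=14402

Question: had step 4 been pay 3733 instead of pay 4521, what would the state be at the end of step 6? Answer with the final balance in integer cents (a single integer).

(re-executing from step 4 with the substitution; state before step 4: balance=28780)
4. pay 3733 -> balance=25213
5. pay 5226 -> balance=20133
6. pay 5050 -> balance=15199

15199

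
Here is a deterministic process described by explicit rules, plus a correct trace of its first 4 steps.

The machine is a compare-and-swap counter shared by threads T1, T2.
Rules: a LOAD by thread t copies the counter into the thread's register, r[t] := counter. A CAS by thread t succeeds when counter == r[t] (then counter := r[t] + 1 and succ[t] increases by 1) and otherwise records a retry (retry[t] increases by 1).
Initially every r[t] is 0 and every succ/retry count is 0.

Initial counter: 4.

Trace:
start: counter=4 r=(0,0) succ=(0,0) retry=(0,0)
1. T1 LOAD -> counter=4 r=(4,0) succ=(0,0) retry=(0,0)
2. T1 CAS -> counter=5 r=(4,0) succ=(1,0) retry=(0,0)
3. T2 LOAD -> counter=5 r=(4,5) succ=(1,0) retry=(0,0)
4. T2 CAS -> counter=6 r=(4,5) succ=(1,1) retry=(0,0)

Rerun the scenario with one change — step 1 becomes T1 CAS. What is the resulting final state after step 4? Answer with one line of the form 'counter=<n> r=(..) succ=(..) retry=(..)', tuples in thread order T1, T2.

counter=5 r=(0,4) succ=(0,1) retry=(2,0)

(re-executing from step 1 with the substitution; state before step 1: counter=4 r=(0,0) succ=(0,0) retry=(0,0))
1. T1 CAS -> counter=4 r=(0,0) succ=(0,0) retry=(1,0)
2. T1 CAS -> counter=4 r=(0,0) succ=(0,0) retry=(2,0)
3. T2 LOAD -> counter=4 r=(0,4) succ=(0,0) retry=(2,0)
4. T2 CAS -> counter=5 r=(0,4) succ=(0,1) retry=(2,0)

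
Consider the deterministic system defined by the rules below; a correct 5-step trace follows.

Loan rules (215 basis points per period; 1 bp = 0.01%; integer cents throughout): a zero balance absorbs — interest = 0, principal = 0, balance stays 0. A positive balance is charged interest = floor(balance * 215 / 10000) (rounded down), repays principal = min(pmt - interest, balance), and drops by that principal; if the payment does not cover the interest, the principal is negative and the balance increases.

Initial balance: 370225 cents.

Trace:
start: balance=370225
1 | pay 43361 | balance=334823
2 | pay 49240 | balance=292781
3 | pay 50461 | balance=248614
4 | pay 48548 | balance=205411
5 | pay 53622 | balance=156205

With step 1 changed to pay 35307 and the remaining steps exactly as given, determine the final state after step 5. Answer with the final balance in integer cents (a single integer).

(re-executing from step 1 with the substitution; state before step 1: balance=370225)
1 | pay 35307 | balance=342877
2 | pay 49240 | balance=301008
3 | pay 50461 | balance=257018
4 | pay 48548 | balance=213995
5 | pay 53622 | balance=164973

164973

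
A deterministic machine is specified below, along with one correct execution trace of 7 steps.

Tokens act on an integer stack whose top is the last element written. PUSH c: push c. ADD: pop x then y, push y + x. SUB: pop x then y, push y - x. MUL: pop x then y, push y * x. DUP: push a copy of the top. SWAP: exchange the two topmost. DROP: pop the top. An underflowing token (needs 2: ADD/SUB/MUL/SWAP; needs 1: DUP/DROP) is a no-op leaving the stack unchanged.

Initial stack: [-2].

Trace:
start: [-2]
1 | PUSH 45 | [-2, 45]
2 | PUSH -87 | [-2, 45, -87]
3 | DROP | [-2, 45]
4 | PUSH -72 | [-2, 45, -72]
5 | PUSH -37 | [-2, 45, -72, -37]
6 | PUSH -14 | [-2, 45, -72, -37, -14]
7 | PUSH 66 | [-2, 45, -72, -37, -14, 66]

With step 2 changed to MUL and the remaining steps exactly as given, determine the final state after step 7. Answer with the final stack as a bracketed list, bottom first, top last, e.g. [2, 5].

[-72, -37, -14, 66]

(re-executing from step 2 with the substitution; state before step 2: [-2, 45])
2 | MUL | [-90]
3 | DROP | []
4 | PUSH -72 | [-72]
5 | PUSH -37 | [-72, -37]
6 | PUSH -14 | [-72, -37, -14]
7 | PUSH 66 | [-72, -37, -14, 66]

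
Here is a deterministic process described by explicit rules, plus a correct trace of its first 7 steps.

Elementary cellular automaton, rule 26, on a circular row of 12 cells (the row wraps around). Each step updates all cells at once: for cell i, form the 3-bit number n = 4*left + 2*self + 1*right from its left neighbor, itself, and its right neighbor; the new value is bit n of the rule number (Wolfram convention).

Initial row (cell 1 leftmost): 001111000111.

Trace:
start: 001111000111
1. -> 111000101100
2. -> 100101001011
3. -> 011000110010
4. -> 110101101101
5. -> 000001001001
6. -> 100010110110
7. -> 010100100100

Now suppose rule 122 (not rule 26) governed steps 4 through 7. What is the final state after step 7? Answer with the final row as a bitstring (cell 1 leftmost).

(re-executing steps 4..7 under rule 122; state before step 4: 011000110010)
4. -> 111101111101
5. -> 000111000111
6. -> 101101101101
7. -> 111111111111

111111111111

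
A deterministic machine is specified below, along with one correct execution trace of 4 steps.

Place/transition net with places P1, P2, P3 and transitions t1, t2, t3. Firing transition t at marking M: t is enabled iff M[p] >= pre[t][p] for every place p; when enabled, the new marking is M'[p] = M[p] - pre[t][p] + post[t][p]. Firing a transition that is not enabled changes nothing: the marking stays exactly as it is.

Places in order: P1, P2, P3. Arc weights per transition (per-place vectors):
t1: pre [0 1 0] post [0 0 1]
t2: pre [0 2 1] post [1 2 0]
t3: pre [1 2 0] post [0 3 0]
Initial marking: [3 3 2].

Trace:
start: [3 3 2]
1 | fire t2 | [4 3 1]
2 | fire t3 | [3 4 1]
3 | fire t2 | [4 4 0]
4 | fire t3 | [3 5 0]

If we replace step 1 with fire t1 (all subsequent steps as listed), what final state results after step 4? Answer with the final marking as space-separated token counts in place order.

(re-executing from step 1 with the substitution; state before step 1: [3 3 2])
1 | fire t1 | [3 2 3]
2 | fire t3 | [2 3 3]
3 | fire t2 | [3 3 2]
4 | fire t3 | [2 4 2]

2 4 2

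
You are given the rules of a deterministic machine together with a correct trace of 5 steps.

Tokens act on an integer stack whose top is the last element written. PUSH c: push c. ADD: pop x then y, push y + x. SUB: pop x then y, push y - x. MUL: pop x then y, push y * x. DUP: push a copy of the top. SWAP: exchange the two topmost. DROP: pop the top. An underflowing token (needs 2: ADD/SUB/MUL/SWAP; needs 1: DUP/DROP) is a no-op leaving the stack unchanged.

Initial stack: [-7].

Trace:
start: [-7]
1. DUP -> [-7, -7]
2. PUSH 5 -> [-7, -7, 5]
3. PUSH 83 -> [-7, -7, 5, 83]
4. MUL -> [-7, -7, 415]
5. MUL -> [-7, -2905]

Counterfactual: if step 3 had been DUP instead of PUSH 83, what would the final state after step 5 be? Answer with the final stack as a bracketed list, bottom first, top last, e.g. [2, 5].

(re-executing from step 3 with the substitution; state before step 3: [-7, -7, 5])
3. DUP -> [-7, -7, 5, 5]
4. MUL -> [-7, -7, 25]
5. MUL -> [-7, -175]

[-7, -175]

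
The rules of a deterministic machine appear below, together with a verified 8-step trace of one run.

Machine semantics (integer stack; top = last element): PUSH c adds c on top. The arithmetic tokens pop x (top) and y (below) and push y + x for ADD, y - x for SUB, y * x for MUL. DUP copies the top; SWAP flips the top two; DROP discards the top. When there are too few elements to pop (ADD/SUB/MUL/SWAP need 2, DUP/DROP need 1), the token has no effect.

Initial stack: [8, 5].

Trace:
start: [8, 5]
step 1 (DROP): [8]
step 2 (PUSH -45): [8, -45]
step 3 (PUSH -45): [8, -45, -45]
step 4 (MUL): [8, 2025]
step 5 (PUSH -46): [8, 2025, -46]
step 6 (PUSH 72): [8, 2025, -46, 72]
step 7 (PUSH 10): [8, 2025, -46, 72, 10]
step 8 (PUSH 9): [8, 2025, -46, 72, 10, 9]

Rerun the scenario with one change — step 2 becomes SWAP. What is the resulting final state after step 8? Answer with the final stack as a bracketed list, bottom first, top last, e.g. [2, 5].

[-360, -46, 72, 10, 9]

(re-executing from step 2 with the substitution; state before step 2: [8])
step 2 (SWAP): [8]
step 3 (PUSH -45): [8, -45]
step 4 (MUL): [-360]
step 5 (PUSH -46): [-360, -46]
step 6 (PUSH 72): [-360, -46, 72]
step 7 (PUSH 10): [-360, -46, 72, 10]
step 8 (PUSH 9): [-360, -46, 72, 10, 9]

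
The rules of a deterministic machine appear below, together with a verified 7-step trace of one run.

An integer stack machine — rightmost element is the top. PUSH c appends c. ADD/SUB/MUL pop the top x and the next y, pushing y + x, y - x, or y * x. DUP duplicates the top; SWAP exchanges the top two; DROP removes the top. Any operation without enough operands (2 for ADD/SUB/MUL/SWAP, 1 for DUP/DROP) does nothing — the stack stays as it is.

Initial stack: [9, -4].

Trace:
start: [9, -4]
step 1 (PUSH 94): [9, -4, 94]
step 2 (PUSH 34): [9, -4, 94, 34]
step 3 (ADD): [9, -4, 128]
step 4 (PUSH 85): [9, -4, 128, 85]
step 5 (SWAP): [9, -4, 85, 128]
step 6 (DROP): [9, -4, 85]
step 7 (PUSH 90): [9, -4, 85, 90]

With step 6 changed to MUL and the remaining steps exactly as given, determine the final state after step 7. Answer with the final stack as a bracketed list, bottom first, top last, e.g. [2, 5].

(re-executing from step 6 with the substitution; state before step 6: [9, -4, 85, 128])
step 6 (MUL): [9, -4, 10880]
step 7 (PUSH 90): [9, -4, 10880, 90]

[9, -4, 10880, 90]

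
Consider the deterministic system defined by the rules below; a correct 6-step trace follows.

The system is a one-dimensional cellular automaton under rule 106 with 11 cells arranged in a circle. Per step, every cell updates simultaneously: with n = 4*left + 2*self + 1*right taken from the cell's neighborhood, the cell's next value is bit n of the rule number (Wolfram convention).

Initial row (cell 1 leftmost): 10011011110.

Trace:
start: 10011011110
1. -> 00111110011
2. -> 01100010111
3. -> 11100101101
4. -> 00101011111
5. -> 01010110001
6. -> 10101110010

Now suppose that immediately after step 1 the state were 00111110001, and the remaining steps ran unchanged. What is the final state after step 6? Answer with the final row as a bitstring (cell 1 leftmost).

state after step 1 := 00111110001
2. -> 01100010010
3. -> 11100100100
4. -> 10101001001
5. -> 11010010011
6. -> 01100100110

01100100110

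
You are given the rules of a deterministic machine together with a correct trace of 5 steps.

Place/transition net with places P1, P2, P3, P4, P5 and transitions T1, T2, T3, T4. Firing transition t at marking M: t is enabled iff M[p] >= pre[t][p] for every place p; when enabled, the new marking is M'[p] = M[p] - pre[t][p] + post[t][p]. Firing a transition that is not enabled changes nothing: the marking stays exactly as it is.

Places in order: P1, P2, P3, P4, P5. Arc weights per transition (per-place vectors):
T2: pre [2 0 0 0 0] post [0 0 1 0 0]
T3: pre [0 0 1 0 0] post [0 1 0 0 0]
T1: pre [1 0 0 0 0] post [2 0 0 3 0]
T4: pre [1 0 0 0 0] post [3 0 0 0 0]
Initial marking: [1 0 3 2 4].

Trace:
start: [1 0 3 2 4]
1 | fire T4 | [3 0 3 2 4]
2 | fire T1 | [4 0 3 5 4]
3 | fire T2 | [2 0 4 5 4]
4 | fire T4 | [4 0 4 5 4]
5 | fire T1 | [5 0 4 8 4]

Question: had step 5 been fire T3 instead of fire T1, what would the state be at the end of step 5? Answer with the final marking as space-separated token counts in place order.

4 1 3 5 4

(re-executing from step 5 with the substitution; state before step 5: [4 0 4 5 4])
5 | fire T3 | [4 1 3 5 4]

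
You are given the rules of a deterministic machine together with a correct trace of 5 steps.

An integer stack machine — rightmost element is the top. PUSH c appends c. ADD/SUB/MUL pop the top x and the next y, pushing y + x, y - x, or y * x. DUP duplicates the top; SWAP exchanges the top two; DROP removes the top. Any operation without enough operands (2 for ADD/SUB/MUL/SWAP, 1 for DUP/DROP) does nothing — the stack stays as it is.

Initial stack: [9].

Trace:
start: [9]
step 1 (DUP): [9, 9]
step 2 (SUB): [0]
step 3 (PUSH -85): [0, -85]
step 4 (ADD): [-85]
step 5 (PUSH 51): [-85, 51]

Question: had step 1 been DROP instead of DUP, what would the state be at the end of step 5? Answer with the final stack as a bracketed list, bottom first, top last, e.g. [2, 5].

(re-executing from step 1 with the substitution; state before step 1: [9])
step 1 (DROP): []
step 2 (SUB): []
step 3 (PUSH -85): [-85]
step 4 (ADD): [-85]
step 5 (PUSH 51): [-85, 51]

[-85, 51]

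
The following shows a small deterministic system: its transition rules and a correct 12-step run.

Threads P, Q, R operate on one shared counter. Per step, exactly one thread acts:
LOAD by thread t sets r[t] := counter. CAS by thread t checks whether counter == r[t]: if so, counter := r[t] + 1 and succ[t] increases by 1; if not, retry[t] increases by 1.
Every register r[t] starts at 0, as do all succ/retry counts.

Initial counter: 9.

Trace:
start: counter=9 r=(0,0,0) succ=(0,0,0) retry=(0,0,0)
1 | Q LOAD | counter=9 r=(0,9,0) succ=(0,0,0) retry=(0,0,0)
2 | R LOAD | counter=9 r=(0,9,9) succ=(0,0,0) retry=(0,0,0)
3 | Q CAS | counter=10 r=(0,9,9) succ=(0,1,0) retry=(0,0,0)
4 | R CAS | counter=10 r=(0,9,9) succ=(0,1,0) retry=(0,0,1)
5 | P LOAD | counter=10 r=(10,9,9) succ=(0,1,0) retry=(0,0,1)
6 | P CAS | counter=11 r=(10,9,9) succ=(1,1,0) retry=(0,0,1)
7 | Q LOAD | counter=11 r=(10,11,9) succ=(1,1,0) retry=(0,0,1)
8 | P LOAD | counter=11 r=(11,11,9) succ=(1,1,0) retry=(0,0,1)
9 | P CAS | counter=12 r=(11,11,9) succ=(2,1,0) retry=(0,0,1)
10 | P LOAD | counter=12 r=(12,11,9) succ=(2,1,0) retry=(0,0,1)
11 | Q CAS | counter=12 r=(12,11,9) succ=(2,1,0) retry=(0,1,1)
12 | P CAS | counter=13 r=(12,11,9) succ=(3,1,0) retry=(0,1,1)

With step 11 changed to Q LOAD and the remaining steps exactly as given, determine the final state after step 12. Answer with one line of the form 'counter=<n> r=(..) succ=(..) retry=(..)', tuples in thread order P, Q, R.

counter=13 r=(12,12,9) succ=(3,1,0) retry=(0,0,1)

(re-executing from step 11 with the substitution; state before step 11: counter=12 r=(12,11,9) succ=(2,1,0) retry=(0,0,1))
11 | Q LOAD | counter=12 r=(12,12,9) succ=(2,1,0) retry=(0,0,1)
12 | P CAS | counter=13 r=(12,12,9) succ=(3,1,0) retry=(0,0,1)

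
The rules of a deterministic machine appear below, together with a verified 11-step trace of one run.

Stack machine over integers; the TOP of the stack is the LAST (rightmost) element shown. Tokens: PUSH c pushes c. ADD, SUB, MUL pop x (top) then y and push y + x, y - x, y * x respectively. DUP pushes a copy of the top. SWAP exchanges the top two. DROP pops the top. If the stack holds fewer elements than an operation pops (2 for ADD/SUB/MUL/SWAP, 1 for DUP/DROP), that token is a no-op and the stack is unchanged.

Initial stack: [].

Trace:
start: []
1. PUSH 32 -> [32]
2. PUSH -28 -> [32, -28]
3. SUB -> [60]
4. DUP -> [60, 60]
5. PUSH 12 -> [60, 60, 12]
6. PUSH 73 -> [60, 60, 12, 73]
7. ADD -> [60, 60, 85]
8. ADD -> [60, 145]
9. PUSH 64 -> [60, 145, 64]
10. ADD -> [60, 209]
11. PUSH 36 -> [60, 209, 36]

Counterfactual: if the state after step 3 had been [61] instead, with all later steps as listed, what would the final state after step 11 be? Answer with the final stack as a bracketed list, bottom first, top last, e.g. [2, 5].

[61, 210, 36]

state after step 3 := [61]
4. DUP -> [61, 61]
5. PUSH 12 -> [61, 61, 12]
6. PUSH 73 -> [61, 61, 12, 73]
7. ADD -> [61, 61, 85]
8. ADD -> [61, 146]
9. PUSH 64 -> [61, 146, 64]
10. ADD -> [61, 210]
11. PUSH 36 -> [61, 210, 36]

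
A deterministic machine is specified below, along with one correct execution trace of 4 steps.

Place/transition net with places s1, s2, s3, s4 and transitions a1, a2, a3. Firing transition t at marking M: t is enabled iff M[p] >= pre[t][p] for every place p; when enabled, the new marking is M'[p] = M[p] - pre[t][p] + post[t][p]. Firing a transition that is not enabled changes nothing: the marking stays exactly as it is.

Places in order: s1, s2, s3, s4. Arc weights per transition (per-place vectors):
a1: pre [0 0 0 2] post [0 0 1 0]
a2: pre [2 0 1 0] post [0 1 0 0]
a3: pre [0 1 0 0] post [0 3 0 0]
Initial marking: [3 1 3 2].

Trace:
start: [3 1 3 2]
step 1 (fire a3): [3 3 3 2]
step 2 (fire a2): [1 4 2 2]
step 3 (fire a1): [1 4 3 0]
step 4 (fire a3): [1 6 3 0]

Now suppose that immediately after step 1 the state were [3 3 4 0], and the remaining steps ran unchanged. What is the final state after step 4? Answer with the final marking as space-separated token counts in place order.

1 6 3 0

state after step 1 := [3 3 4 0]
step 2 (fire a2): [1 4 3 0]
step 3 (fire a1): [1 4 3 0]
step 4 (fire a3): [1 6 3 0]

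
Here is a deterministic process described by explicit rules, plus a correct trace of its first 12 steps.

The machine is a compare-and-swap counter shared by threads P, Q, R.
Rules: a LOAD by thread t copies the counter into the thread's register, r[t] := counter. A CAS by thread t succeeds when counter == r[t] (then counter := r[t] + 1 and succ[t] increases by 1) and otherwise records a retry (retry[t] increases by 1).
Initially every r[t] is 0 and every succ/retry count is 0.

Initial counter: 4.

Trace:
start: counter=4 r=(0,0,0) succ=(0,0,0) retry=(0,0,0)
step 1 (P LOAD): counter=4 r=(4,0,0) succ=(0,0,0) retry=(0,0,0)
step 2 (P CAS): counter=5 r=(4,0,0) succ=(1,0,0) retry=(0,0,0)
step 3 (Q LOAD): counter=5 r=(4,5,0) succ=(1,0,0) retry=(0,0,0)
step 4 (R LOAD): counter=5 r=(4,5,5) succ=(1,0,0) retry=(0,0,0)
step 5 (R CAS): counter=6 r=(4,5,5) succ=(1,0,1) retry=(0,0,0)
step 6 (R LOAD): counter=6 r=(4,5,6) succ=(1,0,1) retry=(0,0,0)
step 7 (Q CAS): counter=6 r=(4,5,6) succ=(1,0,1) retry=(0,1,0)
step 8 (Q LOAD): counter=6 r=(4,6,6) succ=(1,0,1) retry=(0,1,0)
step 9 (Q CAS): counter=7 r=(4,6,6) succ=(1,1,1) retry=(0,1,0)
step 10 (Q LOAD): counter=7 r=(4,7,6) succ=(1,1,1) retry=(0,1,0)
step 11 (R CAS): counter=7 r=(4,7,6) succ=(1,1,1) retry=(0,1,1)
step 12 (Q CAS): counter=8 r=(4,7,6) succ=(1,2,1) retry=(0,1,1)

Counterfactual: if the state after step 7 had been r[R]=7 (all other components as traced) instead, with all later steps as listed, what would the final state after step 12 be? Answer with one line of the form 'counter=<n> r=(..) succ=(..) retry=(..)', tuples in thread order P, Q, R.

state after step 7 := counter=6 r=(4,5,7) succ=(1,0,1) retry=(0,1,0)
step 8 (Q LOAD): counter=6 r=(4,6,7) succ=(1,0,1) retry=(0,1,0)
step 9 (Q CAS): counter=7 r=(4,6,7) succ=(1,1,1) retry=(0,1,0)
step 10 (Q LOAD): counter=7 r=(4,7,7) succ=(1,1,1) retry=(0,1,0)
step 11 (R CAS): counter=8 r=(4,7,7) succ=(1,1,2) retry=(0,1,0)
step 12 (Q CAS): counter=8 r=(4,7,7) succ=(1,1,2) retry=(0,2,0)

counter=8 r=(4,7,7) succ=(1,1,2) retry=(0,2,0)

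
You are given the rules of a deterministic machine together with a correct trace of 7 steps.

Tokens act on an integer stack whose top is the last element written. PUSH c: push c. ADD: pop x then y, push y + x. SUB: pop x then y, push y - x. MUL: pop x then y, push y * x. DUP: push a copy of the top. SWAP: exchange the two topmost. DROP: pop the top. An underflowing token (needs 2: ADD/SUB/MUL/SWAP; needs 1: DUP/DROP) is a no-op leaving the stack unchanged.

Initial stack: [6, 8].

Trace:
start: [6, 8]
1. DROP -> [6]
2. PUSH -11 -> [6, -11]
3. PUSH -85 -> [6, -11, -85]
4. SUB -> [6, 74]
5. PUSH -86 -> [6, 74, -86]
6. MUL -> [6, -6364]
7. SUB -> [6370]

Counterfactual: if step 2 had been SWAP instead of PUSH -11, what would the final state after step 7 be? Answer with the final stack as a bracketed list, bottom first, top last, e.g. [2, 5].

(re-executing from step 2 with the substitution; state before step 2: [6])
2. SWAP -> [6]
3. PUSH -85 -> [6, -85]
4. SUB -> [91]
5. PUSH -86 -> [91, -86]
6. MUL -> [-7826]
7. SUB -> [-7826]

[-7826]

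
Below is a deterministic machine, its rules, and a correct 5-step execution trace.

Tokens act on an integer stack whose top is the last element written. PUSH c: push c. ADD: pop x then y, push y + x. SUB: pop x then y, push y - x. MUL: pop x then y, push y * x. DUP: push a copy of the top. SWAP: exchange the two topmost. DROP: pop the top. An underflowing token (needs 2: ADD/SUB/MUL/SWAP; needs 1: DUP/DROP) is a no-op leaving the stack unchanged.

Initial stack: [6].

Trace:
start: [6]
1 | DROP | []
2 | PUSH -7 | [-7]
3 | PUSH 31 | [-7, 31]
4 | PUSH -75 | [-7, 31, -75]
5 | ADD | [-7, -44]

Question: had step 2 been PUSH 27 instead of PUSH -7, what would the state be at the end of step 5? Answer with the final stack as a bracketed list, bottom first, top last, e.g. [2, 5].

(re-executing from step 2 with the substitution; state before step 2: [])
2 | PUSH 27 | [27]
3 | PUSH 31 | [27, 31]
4 | PUSH -75 | [27, 31, -75]
5 | ADD | [27, -44]

[27, -44]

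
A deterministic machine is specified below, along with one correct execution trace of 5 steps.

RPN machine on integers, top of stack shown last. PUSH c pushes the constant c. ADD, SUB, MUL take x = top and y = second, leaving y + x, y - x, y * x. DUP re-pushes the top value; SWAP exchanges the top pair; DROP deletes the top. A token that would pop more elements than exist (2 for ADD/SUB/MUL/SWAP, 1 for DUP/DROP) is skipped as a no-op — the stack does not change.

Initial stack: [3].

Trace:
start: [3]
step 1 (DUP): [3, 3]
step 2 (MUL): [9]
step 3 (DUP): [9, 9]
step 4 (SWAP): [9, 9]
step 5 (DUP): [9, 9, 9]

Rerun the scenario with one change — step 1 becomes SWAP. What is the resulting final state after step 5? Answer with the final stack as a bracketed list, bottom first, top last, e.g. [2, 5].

(re-executing from step 1 with the substitution; state before step 1: [3])
step 1 (SWAP): [3]
step 2 (MUL): [3]
step 3 (DUP): [3, 3]
step 4 (SWAP): [3, 3]
step 5 (DUP): [3, 3, 3]

[3, 3, 3]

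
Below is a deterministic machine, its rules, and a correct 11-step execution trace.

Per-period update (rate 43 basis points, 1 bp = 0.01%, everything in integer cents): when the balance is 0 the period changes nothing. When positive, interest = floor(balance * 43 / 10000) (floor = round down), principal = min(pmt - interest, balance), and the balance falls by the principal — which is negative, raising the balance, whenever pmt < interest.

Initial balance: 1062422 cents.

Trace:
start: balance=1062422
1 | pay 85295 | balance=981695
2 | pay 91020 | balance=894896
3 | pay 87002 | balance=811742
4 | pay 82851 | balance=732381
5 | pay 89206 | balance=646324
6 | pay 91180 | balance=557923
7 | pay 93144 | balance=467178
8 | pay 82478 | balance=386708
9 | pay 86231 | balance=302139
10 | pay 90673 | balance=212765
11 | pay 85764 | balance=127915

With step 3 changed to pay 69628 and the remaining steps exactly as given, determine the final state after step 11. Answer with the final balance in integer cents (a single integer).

(re-executing from step 3 with the substitution; state before step 3: balance=894896)
3 | pay 69628 | balance=829116
4 | pay 82851 | balance=749830
5 | pay 89206 | balance=663848
6 | pay 91180 | balance=575522
7 | pay 93144 | balance=484852
8 | pay 82478 | balance=404458
9 | pay 86231 | balance=319966
10 | pay 90673 | balance=230668
11 | pay 85764 | balance=145895

145895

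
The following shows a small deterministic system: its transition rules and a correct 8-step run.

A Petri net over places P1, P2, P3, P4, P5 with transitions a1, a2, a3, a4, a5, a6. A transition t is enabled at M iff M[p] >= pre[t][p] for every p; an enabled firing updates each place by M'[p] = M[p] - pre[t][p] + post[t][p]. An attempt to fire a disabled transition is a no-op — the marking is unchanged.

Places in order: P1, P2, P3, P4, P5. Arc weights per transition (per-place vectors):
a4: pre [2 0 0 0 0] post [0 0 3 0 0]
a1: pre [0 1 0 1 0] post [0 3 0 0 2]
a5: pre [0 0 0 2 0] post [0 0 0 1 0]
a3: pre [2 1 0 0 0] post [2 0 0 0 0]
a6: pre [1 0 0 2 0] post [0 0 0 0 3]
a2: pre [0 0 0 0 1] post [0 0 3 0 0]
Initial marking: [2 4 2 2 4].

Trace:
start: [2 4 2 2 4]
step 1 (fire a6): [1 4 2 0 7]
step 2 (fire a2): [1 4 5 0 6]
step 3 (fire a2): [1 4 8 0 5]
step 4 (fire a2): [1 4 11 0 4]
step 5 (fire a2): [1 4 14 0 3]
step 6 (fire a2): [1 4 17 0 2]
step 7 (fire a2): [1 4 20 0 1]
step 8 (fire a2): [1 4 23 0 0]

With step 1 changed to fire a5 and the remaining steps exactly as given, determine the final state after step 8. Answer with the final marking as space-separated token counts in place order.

2 4 14 1 0

(re-executing from step 1 with the substitution; state before step 1: [2 4 2 2 4])
step 1 (fire a5): [2 4 2 1 4]
step 2 (fire a2): [2 4 5 1 3]
step 3 (fire a2): [2 4 8 1 2]
step 4 (fire a2): [2 4 11 1 1]
step 5 (fire a2): [2 4 14 1 0]
step 6 (fire a2): [2 4 14 1 0]
step 7 (fire a2): [2 4 14 1 0]
step 8 (fire a2): [2 4 14 1 0]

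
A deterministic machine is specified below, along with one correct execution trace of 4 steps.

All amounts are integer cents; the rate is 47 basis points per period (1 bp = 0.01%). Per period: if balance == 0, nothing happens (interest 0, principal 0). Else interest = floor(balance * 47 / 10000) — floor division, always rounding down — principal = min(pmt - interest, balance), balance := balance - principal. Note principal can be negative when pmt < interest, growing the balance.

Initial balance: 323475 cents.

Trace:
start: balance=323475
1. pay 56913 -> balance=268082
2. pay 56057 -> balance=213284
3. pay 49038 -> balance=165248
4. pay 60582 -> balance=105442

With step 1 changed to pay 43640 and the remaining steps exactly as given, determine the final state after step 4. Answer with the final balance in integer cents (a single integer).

118904

(re-executing from step 1 with the substitution; state before step 1: balance=323475)
1. pay 43640 -> balance=281355
2. pay 56057 -> balance=226620
3. pay 49038 -> balance=178647
4. pay 60582 -> balance=118904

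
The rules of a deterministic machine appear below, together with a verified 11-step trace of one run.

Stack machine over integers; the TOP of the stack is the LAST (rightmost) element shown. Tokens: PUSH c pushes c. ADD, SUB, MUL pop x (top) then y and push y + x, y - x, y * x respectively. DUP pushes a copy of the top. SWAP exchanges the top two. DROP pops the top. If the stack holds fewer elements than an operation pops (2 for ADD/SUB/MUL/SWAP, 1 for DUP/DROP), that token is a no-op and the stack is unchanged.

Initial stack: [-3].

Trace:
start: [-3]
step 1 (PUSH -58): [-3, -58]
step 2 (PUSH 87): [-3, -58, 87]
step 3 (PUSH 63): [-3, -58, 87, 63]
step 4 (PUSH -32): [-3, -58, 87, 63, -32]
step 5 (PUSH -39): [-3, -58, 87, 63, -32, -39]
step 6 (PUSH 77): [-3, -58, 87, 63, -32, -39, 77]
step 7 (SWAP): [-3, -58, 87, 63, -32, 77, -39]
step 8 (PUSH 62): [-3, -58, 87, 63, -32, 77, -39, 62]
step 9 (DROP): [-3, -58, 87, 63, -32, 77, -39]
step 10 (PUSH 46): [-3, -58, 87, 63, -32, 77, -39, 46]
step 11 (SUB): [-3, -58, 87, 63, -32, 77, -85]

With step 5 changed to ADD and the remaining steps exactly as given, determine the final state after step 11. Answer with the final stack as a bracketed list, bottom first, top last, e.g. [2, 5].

(re-executing from step 5 with the substitution; state before step 5: [-3, -58, 87, 63, -32])
step 5 (ADD): [-3, -58, 87, 31]
step 6 (PUSH 77): [-3, -58, 87, 31, 77]
step 7 (SWAP): [-3, -58, 87, 77, 31]
step 8 (PUSH 62): [-3, -58, 87, 77, 31, 62]
step 9 (DROP): [-3, -58, 87, 77, 31]
step 10 (PUSH 46): [-3, -58, 87, 77, 31, 46]
step 11 (SUB): [-3, -58, 87, 77, -15]

[-3, -58, 87, 77, -15]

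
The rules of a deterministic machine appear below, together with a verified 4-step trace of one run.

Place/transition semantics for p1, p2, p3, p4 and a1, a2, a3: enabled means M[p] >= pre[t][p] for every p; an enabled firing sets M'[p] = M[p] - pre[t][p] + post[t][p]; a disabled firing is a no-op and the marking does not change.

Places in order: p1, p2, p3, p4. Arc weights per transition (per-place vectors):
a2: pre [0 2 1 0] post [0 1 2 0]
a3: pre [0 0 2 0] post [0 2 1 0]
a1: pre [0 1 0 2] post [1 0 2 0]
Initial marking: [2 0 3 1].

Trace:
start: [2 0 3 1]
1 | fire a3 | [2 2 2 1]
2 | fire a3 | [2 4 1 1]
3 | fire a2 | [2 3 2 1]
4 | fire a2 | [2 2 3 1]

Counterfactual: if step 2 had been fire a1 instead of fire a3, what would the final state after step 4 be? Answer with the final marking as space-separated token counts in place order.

2 1 3 1

(re-executing from step 2 with the substitution; state before step 2: [2 2 2 1])
2 | fire a1 | [2 2 2 1]
3 | fire a2 | [2 1 3 1]
4 | fire a2 | [2 1 3 1]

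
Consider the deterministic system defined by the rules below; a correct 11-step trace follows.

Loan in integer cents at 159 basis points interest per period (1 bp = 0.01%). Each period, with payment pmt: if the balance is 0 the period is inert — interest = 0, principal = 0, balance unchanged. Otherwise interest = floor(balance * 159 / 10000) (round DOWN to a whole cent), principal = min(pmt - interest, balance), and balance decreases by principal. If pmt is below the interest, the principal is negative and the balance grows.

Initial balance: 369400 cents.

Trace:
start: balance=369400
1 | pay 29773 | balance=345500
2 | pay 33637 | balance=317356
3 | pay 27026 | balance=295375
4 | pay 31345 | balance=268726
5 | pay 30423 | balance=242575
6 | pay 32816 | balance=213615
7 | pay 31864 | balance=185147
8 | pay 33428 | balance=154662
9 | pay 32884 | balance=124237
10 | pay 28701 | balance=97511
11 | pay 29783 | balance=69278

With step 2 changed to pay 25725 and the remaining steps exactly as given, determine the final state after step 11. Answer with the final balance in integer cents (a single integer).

78397

(re-executing from step 2 with the substitution; state before step 2: balance=345500)
2 | pay 25725 | balance=325268
3 | pay 27026 | balance=303413
4 | pay 31345 | balance=276892
5 | pay 30423 | balance=250871
6 | pay 32816 | balance=222043
7 | pay 31864 | balance=193709
8 | pay 33428 | balance=163360
9 | pay 32884 | balance=133073
10 | pay 28701 | balance=106487
11 | pay 29783 | balance=78397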